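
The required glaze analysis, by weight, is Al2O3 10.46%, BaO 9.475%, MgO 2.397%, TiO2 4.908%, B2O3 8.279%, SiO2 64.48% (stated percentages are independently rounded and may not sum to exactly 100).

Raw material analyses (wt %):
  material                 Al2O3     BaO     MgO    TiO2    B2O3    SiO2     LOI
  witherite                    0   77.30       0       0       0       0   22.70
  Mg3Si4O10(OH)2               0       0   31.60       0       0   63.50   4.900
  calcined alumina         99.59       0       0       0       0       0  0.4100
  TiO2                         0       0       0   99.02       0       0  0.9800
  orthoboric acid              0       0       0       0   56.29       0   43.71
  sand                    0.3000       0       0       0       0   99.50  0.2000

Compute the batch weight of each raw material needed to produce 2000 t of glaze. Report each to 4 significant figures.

All arithmetic runs at full float precision in every operation. In-progress results are rounded to 4 significant figures when displayed; exactly one rounding is applied to every reported number. The derived quantities (six oxide percentages, the yield, totals, ignition loss, net glass mass) are computed in full precision using the weight values at 2000 t of glass as quoted within problem or answer.
Per-oxide target masses for 2000 t glaze:
  Al2O3: 10.46% × 2000 = 209.2 t
  BaO: 9.475% × 2000 = 189.5 t
  MgO: 2.397% × 2000 = 47.94 t
  TiO2: 4.908% × 2000 = 98.16 t
  B2O3: 8.279% × 2000 = 165.6 t
  SiO2: 64.48% × 2000 = 1290 t
Oxide-by-oxide audit from the weights as reported, versus the basis set out (summed amounts equal target values up to rounding of the answer):
  Al2O3: 206.4·0.9959 + 1199·0.003000 = 209.2 t (target 209.2 t)
  BaO: 245.1·0.7730 = 189.5 t (target 189.5 t)
  MgO: 151.7·0.3160 = 47.94 t (target 47.94 t)
  TiO2: 99.13·0.9902 = 98.16 t (target 98.16 t)
  B2O3: 294.2·0.5629 = 165.6 t (target 165.6 t)
  SiO2: 151.7·0.6350 + 1199·0.9950 = 1289 t (target 1290 t)
Consistency of the glass mass: Σ batch − LOI loss = 2000 t (the targets, summed, come to 2000 t; against the stated basis, 2000 t — rounding explains the deltas).
Adding the batch up: Σ batch = 2196 t; the LOI term Σ batch·LOI equals 195.9 t; yield, glass over the total, = 91.08%.

Batch per 2000 t glaze:
  witherite: 245.1 t
  Mg3Si4O10(OH)2: 151.7 t
  calcined alumina: 206.4 t
  TiO2: 99.13 t
  orthoboric acid: 294.2 t
  sand: 1199 t
Total batch = 2196 t; LOI loss = 195.9 t; yield = 91.08%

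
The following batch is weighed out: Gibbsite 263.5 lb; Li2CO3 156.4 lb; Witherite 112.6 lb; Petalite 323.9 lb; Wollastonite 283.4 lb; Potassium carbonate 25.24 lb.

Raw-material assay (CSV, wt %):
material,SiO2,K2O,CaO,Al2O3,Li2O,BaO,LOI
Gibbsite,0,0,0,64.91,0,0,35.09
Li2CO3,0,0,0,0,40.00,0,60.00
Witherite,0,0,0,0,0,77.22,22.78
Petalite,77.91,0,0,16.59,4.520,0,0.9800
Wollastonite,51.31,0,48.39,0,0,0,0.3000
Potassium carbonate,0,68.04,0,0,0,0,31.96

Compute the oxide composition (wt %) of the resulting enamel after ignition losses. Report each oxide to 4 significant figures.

Every computation holds full precision through the solve — the intermediate values appear rounded to four significant figures across the worked steps; exactly one rounding lands on every reported number. Derived quantities are recomputed in exact precision (yield, net glass mass, the totals, ignition loss, the six compositions) starting from the weights per 941.0 lb of glass, exactly as printed in the problem or answer text.
What the batch supplies per oxide:
  SiO2: 323.9·0.7791 + 283.4·0.5131 = 397.8 lb
  K2O: 25.24·0.6804 = 17.17 lb
  CaO: 283.4·0.4839 = 137.1 lb
  Al2O3: 263.5·0.6491 + 323.9·0.1659 = 224.8 lb
  Li2O: 156.4·0.4000 + 323.9·0.04520 = 77.20 lb
  BaO: 112.6·0.7722 = 86.95 lb
LOI: 263.5·0.3509 + 156.4·0.6000 + 112.6·0.2278 + 323.9·0.009800 + 283.4·0.003000 + 25.24·0.3196 = 224.0 lb
Net of LOI, the glass mass = 1165 − 224.0 = 941.0 lb (= Σ oxide masses)
percent share: oxide ÷ glass, ×100

Glass mass = 941.0 lb (batch 1165 − LOI 224.0).
Composition: SiO2 42.27%, K2O 1.825%, CaO 14.57%, Al2O3 23.89%, Li2O 8.204%, BaO 9.240%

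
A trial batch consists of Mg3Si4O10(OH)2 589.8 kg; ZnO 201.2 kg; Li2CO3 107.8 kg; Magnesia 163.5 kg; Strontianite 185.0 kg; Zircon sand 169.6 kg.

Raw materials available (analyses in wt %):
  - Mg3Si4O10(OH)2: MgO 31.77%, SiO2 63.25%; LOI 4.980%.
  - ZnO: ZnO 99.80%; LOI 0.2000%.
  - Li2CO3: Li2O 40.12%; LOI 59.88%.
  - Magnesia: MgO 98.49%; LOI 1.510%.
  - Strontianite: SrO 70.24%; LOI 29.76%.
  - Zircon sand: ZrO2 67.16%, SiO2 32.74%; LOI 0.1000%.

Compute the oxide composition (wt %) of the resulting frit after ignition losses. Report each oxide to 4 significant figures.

Glass mass = 1265 kg (batch 1417 − LOI 152.0).
Composition: ZrO2 9.005%, MgO 27.54%, Li2O 3.419%, ZnO 15.87%, SrO 10.27%, SiO2 33.88%

All arithmetic carries full precision through the solve. Values along the way appear rounded to 4 significant figures as written — each reported figure is rounded just once. Derived quantities are rebuilt using the weight values on 1265 kg of glass at exact precision (the yield, net glass mass, LOI, totals, the six compositions) as quoted within problem or answer.
Oxide-by-oxide delivered mass:
  ZrO2: 169.6·0.6716 = 113.9 kg
  MgO: 589.8·0.3177 + 163.5·0.9849 = 348.4 kg
  Li2O: 107.8·0.4012 = 43.25 kg
  ZnO: 201.2·0.9980 = 200.8 kg
  SrO: 185.0·0.7024 = 129.9 kg
  SiO2: 589.8·0.6325 + 169.6·0.3274 = 428.6 kg
LOI: 589.8·0.04980 + 201.2·0.002000 + 107.8·0.5988 + 163.5·0.01510 + 185.0·0.2976 + 169.6·0.001000 = 152.0 kg
Net of LOI, the glass mass = 1417 − 152.0 = 1265 kg (consistent with Σ oxide mass)
percent by weight: oxide/glass ×100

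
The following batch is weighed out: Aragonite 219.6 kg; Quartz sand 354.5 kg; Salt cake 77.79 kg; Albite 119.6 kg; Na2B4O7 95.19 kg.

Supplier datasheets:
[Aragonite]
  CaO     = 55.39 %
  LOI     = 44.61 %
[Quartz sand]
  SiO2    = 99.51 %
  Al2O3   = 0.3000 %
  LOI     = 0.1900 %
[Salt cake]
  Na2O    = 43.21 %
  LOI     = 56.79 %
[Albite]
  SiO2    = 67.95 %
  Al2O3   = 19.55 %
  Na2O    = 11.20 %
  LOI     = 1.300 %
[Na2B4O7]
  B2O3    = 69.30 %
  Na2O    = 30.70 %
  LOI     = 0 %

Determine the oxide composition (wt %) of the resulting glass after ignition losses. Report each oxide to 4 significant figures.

All arithmetic runs at exact precision at each step; intermediates are displayed rounded to 4 significant figures when written out; exactly one rounding lands on each reported figure — the derived quantities are re-derived in full float precision (net glass mass, the yield, ignition loss, five oxide percentages, the totals) from the weighed amounts per 722.3 kg of glass as written in the problem or the answer.
What the batch supplies per oxide:
  SiO2: 354.5·0.9951 + 119.6·0.6795 = 434.0 kg
  Al2O3: 354.5·0.003000 + 119.6·0.1955 = 24.45 kg
  CaO: 219.6·0.5539 = 121.6 kg
  B2O3: 95.19·0.6930 = 65.97 kg
  Na2O: 77.79·0.4321 + 119.6·0.1120 + 95.19·0.3070 = 76.23 kg
LOI: 219.6·0.4461 + 354.5·0.001900 + 77.79·0.5679 + 119.6·0.01300 = 144.4 kg
Glass mass = batch − LOI = 866.7 − 144.4 = 722.3 kg (= Σ oxide masses)
each wt % is 100 × oxide ÷ glass

Glass mass = 722.3 kg (batch 866.7 − LOI 144.4).
Composition: SiO2 60.09%, Al2O3 3.384%, CaO 16.84%, B2O3 9.133%, Na2O 10.55%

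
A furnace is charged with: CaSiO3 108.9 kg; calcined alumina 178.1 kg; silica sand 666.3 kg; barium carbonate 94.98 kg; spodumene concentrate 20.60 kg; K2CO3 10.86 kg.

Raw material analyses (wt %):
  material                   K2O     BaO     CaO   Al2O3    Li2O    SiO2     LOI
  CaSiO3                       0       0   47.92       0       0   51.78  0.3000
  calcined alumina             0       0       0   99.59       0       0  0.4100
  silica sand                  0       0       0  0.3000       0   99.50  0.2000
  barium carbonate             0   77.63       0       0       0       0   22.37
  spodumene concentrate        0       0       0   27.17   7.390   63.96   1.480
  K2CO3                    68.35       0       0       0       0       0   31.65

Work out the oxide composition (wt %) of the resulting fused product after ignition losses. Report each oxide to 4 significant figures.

Glass mass = 1052 kg (batch 1080 − LOI 27.38).
Composition: K2O 0.7053%, BaO 7.006%, CaO 4.959%, Al2O3 17.58%, Li2O 0.1447%, SiO2 69.61%

Mid-chain values are printed, with 4-significant-figure rounding, across the worked steps. The whole derivation keeps full float precision in every operation; every reported result takes a single rounding — the derived quantities are computed from the batch weights per 1052 kg of glass in full precision (six oxide percentages, ignition loss, yield, net glass mass, totals) as given in the question or the answer.
Oxide-by-oxide delivered mass:
  K2O: 10.86·0.6835 = 7.423 kg
  BaO: 94.98·0.7763 = 73.73 kg
  CaO: 108.9·0.4792 = 52.18 kg
  Al2O3: 178.1·0.9959 + 666.3·0.003000 + 20.60·0.2717 = 185.0 kg
  Li2O: 20.60·0.07390 = 1.522 kg
  SiO2: 108.9·0.5178 + 666.3·0.9950 + 20.60·0.6396 = 732.5 kg
LOI: 108.9·0.003000 + 178.1·0.004100 + 666.3·0.002000 + 94.98·0.2237 + 20.60·0.01480 + 10.86·0.3165 = 27.38 kg
Resulting glass, batch − LOI: 1080 − 27.38 = 1052 kg (matching Σ of the oxides)
each oxide over glass, ×100, is wt %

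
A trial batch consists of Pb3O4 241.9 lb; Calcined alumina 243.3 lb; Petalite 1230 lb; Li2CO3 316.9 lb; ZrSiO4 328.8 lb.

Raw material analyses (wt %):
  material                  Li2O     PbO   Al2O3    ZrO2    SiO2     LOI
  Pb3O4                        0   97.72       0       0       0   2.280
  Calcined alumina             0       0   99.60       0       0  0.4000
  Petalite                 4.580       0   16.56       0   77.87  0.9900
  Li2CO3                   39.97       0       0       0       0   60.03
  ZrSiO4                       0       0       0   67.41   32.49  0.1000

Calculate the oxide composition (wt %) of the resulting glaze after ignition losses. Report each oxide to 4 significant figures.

Glass mass = 2152 lb (batch 2361 − LOI 209.2).
Composition: Li2O 8.505%, PbO 10.99%, Al2O3 20.73%, ZrO2 10.30%, SiO2 49.48%

Every computation carries exact precision in every operation. Intermediates are printed rounded to 4 significant digits within the worked lines — every reported value is rounded a single time — the derived quantities, which include ignition loss, glass mass, the five compositions, the yield, totals, are rebuilt in full precision, as quoted within the problem or the answer, from the batch weights per 2152 lb of glass.
Delivered oxide masses:
  Li2O: 1230·0.04580 + 316.9·0.3997 = 183.0 lb
  PbO: 241.9·0.9772 = 236.4 lb
  Al2O3: 243.3·0.9960 + 1230·0.1656 = 446.0 lb
  ZrO2: 328.8·0.6741 = 221.6 lb
  SiO2: 1230·0.7787 + 328.8·0.3249 = 1065 lb
LOI: 241.9·0.02280 + 243.3·0.004000 + 1230·0.009900 + 316.9·0.6003 + 328.8·0.001000 = 209.2 lb
The glass mass, total less LOI, = 2361 − 209.2 = 2152 lb (equal to the oxide-mass sum)
each oxide over glass, ×100, is wt %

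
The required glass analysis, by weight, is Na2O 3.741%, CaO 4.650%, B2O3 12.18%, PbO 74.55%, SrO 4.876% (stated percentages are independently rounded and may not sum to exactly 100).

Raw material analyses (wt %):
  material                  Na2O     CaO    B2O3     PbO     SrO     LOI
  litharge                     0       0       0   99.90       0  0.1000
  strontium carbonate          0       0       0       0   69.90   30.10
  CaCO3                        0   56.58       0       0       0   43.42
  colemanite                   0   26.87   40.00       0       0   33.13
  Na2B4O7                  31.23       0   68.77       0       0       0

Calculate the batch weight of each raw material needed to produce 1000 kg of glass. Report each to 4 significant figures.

Batch per 1000 kg glass:
  litharge: 746.2 kg
  strontium carbonate: 69.76 kg
  CaCO3: 35.38 kg
  colemanite: 98.55 kg
  Na2B4O7: 119.8 kg
Total batch = 1070 kg; LOI loss = 69.76 kg; yield = 93.48%

The working math holds full float precision through the solve; in-progress results are shown (rounded to 4 significant figures) in the printout — every reported number sees exactly one rounding; derived quantities (ignition loss, the yield, the totals, the five compositions, net glass mass) are computed in full precision from the batch weights on 1000 kg of glass, as given in the question or the answer.
Per-oxide target masses for 1000 kg glass:
  Na2O: 3.741% × 1000 = 37.41 kg
  CaO: 4.650% × 1000 = 46.50 kg
  B2O3: 12.18% × 1000 = 121.8 kg
  PbO: 74.55% × 1000 = 745.5 kg
  SrO: 4.876% × 1000 = 48.76 kg
Per-oxide balance check using the reported weights, at the basis given (delivered sums recover each target up to rounding of the answer):
  Na2O: 119.8·0.3123 = 37.41 kg (target 37.41 kg)
  CaO: 35.38·0.5658 + 98.55·0.2687 = 46.50 kg (target 46.50 kg)
  B2O3: 98.55·0.4000 + 119.8·0.6877 = 121.8 kg (target 121.8 kg)
  PbO: 746.2·0.9990 = 745.5 kg (target 745.5 kg)
  SrO: 69.76·0.6990 = 48.76 kg (target 48.76 kg)
Glass-mass closure: batch Σ − ignition loss = 999.9 kg (the Σ of target masses is 1000 kg; the stated basis being 1000 kg — rounding explains the deltas).
Adding the batch up: Σ batch = 1070 kg; the LOI term Σ batch·LOI equals 69.76 kg; yield = glass ÷ total batch = 93.48%.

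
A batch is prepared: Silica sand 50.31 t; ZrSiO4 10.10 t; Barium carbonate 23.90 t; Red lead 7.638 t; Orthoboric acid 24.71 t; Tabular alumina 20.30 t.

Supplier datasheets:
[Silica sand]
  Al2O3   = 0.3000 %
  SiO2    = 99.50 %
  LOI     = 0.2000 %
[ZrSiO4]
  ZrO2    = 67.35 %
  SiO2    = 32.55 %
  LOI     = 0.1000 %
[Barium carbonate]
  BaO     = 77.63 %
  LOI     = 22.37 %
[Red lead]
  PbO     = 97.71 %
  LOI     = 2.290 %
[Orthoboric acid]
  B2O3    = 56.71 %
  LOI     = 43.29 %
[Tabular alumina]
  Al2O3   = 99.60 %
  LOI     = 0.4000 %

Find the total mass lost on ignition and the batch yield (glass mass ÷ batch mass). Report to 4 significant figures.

In-progress results are printed, with 4-significant-digit rounding, between the steps. The working math keeps exact precision through every step. Every reported result carries a single rounding. Derived quantities are computed starting from the weights for 120.5 t of glass at exact precision (net glass mass, ignition loss, the yield, totals, the six compositions), as given in question or answer.
Per-material ignition loss:
  Silica sand: 50.31 × 0.002000 = 0.1006 t
  ZrSiO4: 10.10 × 0.001000 = 0.01010 t
  Barium carbonate: 23.90 × 0.2237 = 5.346 t
  Red lead: 7.638 × 0.02290 = 0.1749 t
  Orthoboric acid: 24.71 × 0.4329 = 10.70 t
  Tabular alumina: 20.30 × 0.004000 = 0.08120 t
Total LOI = 16.41 t
Glass = batch − LOI = 137.0 − 16.41 = 120.5 t

LOI loss = 16.41 t; glass = 120.5 t; yield = 88.02%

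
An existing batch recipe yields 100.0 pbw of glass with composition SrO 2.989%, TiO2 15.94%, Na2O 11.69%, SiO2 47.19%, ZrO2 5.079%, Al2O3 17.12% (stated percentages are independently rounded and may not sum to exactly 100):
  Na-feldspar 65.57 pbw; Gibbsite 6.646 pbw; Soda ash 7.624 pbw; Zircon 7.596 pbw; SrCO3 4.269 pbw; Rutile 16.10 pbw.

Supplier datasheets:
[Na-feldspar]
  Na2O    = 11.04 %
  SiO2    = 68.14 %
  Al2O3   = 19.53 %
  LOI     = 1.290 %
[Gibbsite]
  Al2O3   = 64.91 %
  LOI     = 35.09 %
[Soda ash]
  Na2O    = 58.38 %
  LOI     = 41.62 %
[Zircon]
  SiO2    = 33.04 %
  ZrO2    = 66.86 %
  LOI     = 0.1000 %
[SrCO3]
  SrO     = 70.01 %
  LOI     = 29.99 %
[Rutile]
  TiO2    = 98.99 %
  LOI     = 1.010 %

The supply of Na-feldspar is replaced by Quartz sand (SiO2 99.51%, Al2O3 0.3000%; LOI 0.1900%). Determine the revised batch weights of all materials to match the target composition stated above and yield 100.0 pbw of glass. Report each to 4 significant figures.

Full precision is kept through every step. Working values are shown, rounded to 4 significant digits, as written. Each reported result includes exactly one rounding; derived quantities (six oxide percentages, net glass mass, ignition loss, yield, the totals) are rebuilt in full float precision using the weight values for 100.0 pbw of glass as written in question or answer.
Per-oxide target masses for 100.0 pbw glass:
  SrO: 2.989% × 100.0 = 2.989 pbw
  TiO2: 15.94% × 100.0 = 15.94 pbw
  Na2O: 11.69% × 100.0 = 11.69 pbw
  SiO2: 47.19% × 100.0 = 47.19 pbw
  ZrO2: 5.079% × 100.0 = 5.079 pbw
  Al2O3: 17.12% × 100.0 = 17.12 pbw
Balance tally, oxide-wise, given the weights on record, against the basis in use (oxide sums agree with the targets given rounding of the digits):
  SrO: 4.269·0.7001 = 2.989 pbw (target 2.989 pbw)
  TiO2: 16.10·0.9899 = 15.94 pbw (target 15.94 pbw)
  Na2O: 20.02·0.5838 = 11.69 pbw (target 11.69 pbw)
  SiO2: 44.90·0.9951 + 7.596·0.3304 = 47.19 pbw (target 47.19 pbw)
  ZrO2: 7.596·0.6686 = 5.079 pbw (target 5.079 pbw)
  Al2O3: 44.90·0.003000 + 26.17·0.6491 = 17.12 pbw (target 17.12 pbw)
The glass-mass cross-check: total charge less LOI = 100.0 pbw (oxide target masses add up to 100.0 pbw; stated basis 100.0 pbw — deltas are rounding alone).
Adding the batch up: Σ batch = 119.1 pbw; ignition loss, Σ(batch × LOI) = 19.05 pbw; yield: glass divided by total = 84.00%.

Revised batch per 100.0 pbw glass:
  Quartz sand: 44.90 pbw
  Gibbsite: 26.17 pbw
  Soda ash: 20.02 pbw
  Zircon: 7.596 pbw
  SrCO3: 4.269 pbw
  Rutile: 16.10 pbw
Total batch = 119.1 pbw; LOI loss = 19.05 pbw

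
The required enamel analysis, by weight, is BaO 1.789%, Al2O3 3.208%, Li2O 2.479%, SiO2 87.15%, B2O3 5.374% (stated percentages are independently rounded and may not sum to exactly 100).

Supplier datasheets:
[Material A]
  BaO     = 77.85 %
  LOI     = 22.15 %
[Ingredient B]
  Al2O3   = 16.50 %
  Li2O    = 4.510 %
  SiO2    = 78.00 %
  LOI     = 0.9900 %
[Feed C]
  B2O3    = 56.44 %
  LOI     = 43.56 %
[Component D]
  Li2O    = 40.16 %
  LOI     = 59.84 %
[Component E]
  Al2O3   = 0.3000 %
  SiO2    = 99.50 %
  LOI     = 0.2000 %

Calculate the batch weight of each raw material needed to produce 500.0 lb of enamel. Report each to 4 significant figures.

Working values are shown, rounded to 4 significant digits, in the printout; all arithmetic keeps exact precision at all times — each reported number includes exactly one rounding; derived quantities (ignition loss, net glass mass, five oxide percentages, totals, the yield) are computed from the batch weights on 500.0 lb of glass in exact precision exactly as shown in question or answer.
Target masses of each oxide per 500.0 lb enamel:
  BaO: 1.789% × 500.0 = 8.945 lb
  Al2O3: 3.208% × 500.0 = 16.04 lb
  Li2O: 2.479% × 500.0 = 12.40 lb
  SiO2: 87.15% × 500.0 = 435.8 lb
  B2O3: 5.374% × 500.0 = 26.87 lb
Verifying the oxide balance with the batch weights as given, per the basis as stated (target by target, the sums agree up to rounding of the answer):
  BaO: 11.49·0.7785 = 8.945 lb (target 8.945 lb)
  Al2O3: 90.54·0.1650 + 367.0·0.003000 = 16.04 lb (target 16.04 lb)
  Li2O: 90.54·0.04510 + 20.70·0.4016 = 12.40 lb (target 12.40 lb)
  SiO2: 90.54·0.7800 + 367.0·0.9950 = 435.8 lb (target 435.8 lb)
  B2O3: 47.61·0.5644 = 26.87 lb (target 26.87 lb)
Glass-mass bookkeeping: net batch after ignition = 500.0 lb (per-oxide target masses sum to 500.0 lb; the stated basis being 500.0 lb — gaps are rounding artifacts).
Batch grand total — Σ batch = 537.3 lb; LOI removed, Σ of batch·LOI: 37.30 lb; as yield: glass ÷ batch → 93.06%.

Batch per 500.0 lb enamel:
  Material A: 11.49 lb
  Ingredient B: 90.54 lb
  Feed C: 47.61 lb
  Component D: 20.70 lb
  Component E: 367.0 lb
Total batch = 537.3 lb; LOI loss = 37.30 lb; yield = 93.06%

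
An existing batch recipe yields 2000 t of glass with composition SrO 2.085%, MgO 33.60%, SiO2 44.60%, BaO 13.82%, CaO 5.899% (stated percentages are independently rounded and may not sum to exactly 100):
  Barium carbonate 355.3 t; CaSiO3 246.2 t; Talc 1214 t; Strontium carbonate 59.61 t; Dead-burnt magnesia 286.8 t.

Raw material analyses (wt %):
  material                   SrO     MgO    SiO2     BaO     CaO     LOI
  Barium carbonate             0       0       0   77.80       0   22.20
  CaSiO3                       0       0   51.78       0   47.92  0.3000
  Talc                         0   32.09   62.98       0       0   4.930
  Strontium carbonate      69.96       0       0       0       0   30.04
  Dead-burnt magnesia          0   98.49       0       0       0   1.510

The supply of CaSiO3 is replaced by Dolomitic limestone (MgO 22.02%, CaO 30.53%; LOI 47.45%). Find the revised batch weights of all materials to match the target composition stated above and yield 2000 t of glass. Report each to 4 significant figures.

The whole derivation carries full float precision at each step; the intermediate values are printed with 4-significant-digit rounding when written out; exactly one rounding lands on each reported value. Derived quantities, including yield, LOI, the totals, five oxide percentages, net glass mass, are recomputed from the batch weights on 2000 t of glass in exact precision, as quoted within the problem or the answer.
Oxide mass targets, per 2000 t glass:
  SrO: 2.085% × 2000 = 41.70 t
  MgO: 33.60% × 2000 = 672.0 t
  SiO2: 44.60% × 2000 = 892.0 t
  BaO: 13.82% × 2000 = 276.4 t
  CaO: 5.899% × 2000 = 118.0 t
Balance tally, oxide-wise, applying the batch weights above, per the basis as stated (target by target, the sums agree up to rounding of the answer):
  SrO: 59.61·0.6996 = 41.70 t (target 41.70 t)
  MgO: 386.4·0.2202 + 1416·0.3209 + 134.4·0.9849 = 671.9 t (target 672.0 t)
  SiO2: 1416·0.6298 = 891.8 t (target 892.0 t)
  BaO: 355.3·0.7780 = 276.4 t (target 276.4 t)
  CaO: 386.4·0.3053 = 118.0 t (target 118.0 t)
Consistency of the glass mass: the batch minus its LOI: 2000 t (summing oxide targets gives 2000 t; against the stated basis, 2000 t — rounding explains the deltas).
Adding the batch up: Σ batch = 2352 t; LOI removed, Σ of batch·LOI: 352.0 t; glass ÷ batch gives a yield of 85.03%.

Revised batch per 2000 t glass:
  Barium carbonate: 355.3 t
  Dolomitic limestone: 386.4 t
  Talc: 1416 t
  Strontium carbonate: 59.61 t
  Dead-burnt magnesia: 134.4 t
Total batch = 2352 t; LOI loss = 352.0 t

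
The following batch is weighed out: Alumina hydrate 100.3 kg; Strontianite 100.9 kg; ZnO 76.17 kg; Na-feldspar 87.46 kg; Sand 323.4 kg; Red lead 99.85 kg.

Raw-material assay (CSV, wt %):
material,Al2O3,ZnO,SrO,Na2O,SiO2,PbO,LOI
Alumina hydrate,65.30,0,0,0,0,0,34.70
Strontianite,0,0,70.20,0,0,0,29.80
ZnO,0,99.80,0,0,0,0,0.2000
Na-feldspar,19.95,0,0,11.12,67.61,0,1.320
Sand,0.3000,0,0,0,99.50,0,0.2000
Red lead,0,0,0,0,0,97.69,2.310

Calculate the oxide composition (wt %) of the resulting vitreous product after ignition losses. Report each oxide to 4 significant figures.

Glass mass = 718.9 kg (batch 788.1 − LOI 69.13).
Composition: Al2O3 11.67%, ZnO 10.57%, SrO 9.852%, Na2O 1.353%, SiO2 52.98%, PbO 13.57%

The working math carries full float precision through the solve; mid-chain values are printed with 4-significant-figure rounding within the worked lines; each reported value undergoes a single rounding — the derived quantities (six oxide percentages, glass mass, ignition loss, totals, the yield) are re-derived from the weighed amounts at 718.9 kg of glass in full precision, as given in question or answer.
Oxide-by-oxide delivered mass:
  Al2O3: 100.3·0.6530 + 87.46·0.1995 + 323.4·0.003000 = 83.91 kg
  ZnO: 76.17·0.9980 = 76.02 kg
  SrO: 100.9·0.7020 = 70.83 kg
  Na2O: 87.46·0.1112 = 9.726 kg
  SiO2: 87.46·0.6761 + 323.4·0.9950 = 380.9 kg
  PbO: 99.85·0.9769 = 97.54 kg
LOI: 100.3·0.3470 + 100.9·0.2980 + 76.17·0.002000 + 87.46·0.01320 + 323.4·0.002000 + 99.85·0.02310 = 69.13 kg
Net of LOI, the glass mass = 788.1 − 69.13 = 718.9 kg (equal to the oxide-mass sum)
oxide / glass × 100 gives the wt %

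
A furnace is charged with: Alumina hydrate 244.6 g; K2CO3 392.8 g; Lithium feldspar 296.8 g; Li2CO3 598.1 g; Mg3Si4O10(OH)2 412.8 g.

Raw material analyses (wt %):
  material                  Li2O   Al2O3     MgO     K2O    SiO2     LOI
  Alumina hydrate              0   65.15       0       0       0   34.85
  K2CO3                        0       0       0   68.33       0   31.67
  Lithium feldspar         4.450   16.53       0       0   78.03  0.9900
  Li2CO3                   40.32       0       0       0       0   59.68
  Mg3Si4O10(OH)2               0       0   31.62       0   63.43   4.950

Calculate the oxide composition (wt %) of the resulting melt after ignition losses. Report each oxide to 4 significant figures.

Glass mass = 1355 g (batch 1945 − LOI 590.0).
Composition: Li2O 18.77%, Al2O3 15.38%, MgO 9.632%, K2O 19.81%, SiO2 36.41%

Working values are displayed rounded to 4 significant digits when written out; all arithmetic keeps exact precision through every step; a single rounding finalizes every reported number. All derived quantities are re-derived in exact precision (five oxide percentages, ignition loss, the totals, yield, glass mass) from the batch weights on 1355 g of glass as set out in the question or the answer.
Delivered oxide masses:
  Li2O: 296.8·0.04450 + 598.1·0.4032 = 254.4 g
  Al2O3: 244.6·0.6515 + 296.8·0.1653 = 208.4 g
  MgO: 412.8·0.3162 = 130.5 g
  K2O: 392.8·0.6833 = 268.4 g
  SiO2: 296.8·0.7803 + 412.8·0.6343 = 493.4 g
LOI: 244.6·0.3485 + 392.8·0.3167 + 296.8·0.009900 + 598.1·0.5968 + 412.8·0.04950 = 590.0 g
Glass mass = batch − LOI = 1945 − 590.0 = 1355 g (matching Σ of the oxides)
percent by weight: oxide/glass ×100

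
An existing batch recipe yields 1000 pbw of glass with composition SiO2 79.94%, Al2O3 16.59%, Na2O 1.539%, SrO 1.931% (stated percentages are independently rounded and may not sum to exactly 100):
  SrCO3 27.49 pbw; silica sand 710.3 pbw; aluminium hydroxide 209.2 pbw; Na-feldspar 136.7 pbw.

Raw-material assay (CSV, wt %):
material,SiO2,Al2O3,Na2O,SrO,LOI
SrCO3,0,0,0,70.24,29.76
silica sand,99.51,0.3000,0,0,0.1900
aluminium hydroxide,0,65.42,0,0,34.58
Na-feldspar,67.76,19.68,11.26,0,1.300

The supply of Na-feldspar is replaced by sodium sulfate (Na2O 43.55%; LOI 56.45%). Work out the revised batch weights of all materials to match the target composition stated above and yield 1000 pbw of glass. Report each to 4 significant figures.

Revised batch per 1000 pbw glass:
  SrCO3: 27.49 pbw
  silica sand: 803.3 pbw
  aluminium hydroxide: 249.9 pbw
  sodium sulfate: 35.34 pbw
Total batch = 1116 pbw; LOI loss = 116.1 pbw

The whole derivation runs at full precision throughout; intermediates are printed (rounded to four significant digits) as written. Every reported figure takes a single rounding; all derived quantities are rebuilt in full precision (glass mass, LOI, four oxide percentages, the totals, yield) from the batch weights for 1000 pbw of glass as given in the problem or the answer.
Target oxide masses per 1000 pbw glass:
  SiO2: 79.94% × 1000 = 799.4 pbw
  Al2O3: 16.59% × 1000 = 165.9 pbw
  Na2O: 1.539% × 1000 = 15.39 pbw
  SrO: 1.931% × 1000 = 19.31 pbw
Balance tally, oxide-wise, working from each reported weight, under the basis named above (sums match the target masses up to rounding of the answer):
  SiO2: 803.3·0.9951 = 799.4 pbw (target 799.4 pbw)
  Al2O3: 803.3·0.003000 + 249.9·0.6542 = 165.9 pbw (target 165.9 pbw)
  Na2O: 35.34·0.4355 = 15.39 pbw (target 15.39 pbw)
  SrO: 27.49·0.7024 = 19.31 pbw (target 19.31 pbw)
Consistency of the glass mass: the batch minus its LOI: 1000 pbw (targets for the oxides total 1000 pbw; basis as stated: 1000 pbw — deltas are rounding alone).
Whole-batch sum: Σ batch = 1116 pbw; LOI removed, Σ of batch·LOI: 116.1 pbw; yield, glass over the total, = 89.60%.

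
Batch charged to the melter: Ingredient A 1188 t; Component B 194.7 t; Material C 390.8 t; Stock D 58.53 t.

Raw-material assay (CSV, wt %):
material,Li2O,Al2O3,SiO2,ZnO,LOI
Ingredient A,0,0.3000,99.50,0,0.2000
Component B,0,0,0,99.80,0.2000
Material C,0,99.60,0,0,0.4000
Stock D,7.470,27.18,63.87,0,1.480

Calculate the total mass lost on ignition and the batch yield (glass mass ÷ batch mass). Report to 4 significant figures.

LOI loss = 5.195 t; glass = 1827 t; yield = 99.72%

Intermediates are displayed with 4-significant-figure rounding between the steps. All internal work holds full float precision from first step to last — a single rounding yields every reported figure. The derived quantities are re-derived from the weighed amounts for 1827 t of glass at exact precision (glass mass, yield, four oxide percentages, LOI, totals), precisely as stated by problem or answer.
Loss on ignition, line by line:
  Ingredient A: 1188 × 0.002000 = 2.376 t
  Component B: 194.7 × 0.002000 = 0.3894 t
  Material C: 390.8 × 0.004000 = 1.563 t
  Stock D: 58.53 × 0.01480 = 0.8662 t
Total LOI = 5.195 t
Glass = batch − LOI = 1832 − 5.195 = 1827 t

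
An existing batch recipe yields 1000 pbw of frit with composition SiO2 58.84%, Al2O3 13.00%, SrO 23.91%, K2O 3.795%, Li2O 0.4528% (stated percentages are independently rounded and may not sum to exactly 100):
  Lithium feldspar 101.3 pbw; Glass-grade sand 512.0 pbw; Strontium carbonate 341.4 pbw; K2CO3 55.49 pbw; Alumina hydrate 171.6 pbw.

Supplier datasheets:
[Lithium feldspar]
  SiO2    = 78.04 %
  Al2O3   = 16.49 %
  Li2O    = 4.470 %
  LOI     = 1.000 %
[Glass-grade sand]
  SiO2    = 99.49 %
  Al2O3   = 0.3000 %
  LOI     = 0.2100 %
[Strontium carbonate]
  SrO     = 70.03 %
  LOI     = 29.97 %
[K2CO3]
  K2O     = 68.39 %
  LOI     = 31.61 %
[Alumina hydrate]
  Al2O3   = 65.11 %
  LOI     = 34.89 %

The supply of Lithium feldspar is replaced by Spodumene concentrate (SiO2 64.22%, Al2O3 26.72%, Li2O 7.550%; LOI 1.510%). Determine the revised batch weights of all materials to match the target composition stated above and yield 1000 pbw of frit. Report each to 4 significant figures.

The intermediate values are printed, rounded to four significant digits, when written out; exact precision is maintained through every step; each reported figure is rounded a single time — all derived quantities (totals, the yield, ignition loss, net glass mass, the five compositions) are computed at exact precision from the batch weights at 1000 pbw of glass exactly as shown in question or answer.
Per-oxide target masses for 1000 pbw frit:
  SiO2: 58.84% × 1000 = 588.4 pbw
  Al2O3: 13.00% × 1000 = 130.0 pbw
  SrO: 23.91% × 1000 = 239.1 pbw
  K2O: 3.795% × 1000 = 37.95 pbw
  Li2O: 0.4528% × 1000 = 4.528 pbw
Balance tally, oxide-wise, with the batch weights as given, per the basis as stated (oxide sums agree with the targets inside rounding margins):
  SiO2: 59.97·0.6422 + 552.7·0.9949 = 588.4 pbw (target 588.4 pbw)
  Al2O3: 59.97·0.2672 + 552.7·0.003000 + 172.5·0.6511 = 130.0 pbw (target 130.0 pbw)
  SrO: 341.4·0.7003 = 239.1 pbw (target 239.1 pbw)
  K2O: 55.49·0.6839 = 37.95 pbw (target 37.95 pbw)
  Li2O: 59.97·0.07550 = 4.528 pbw (target 4.528 pbw)
Auditing the glass mass value: Σ batch − LOI loss = 1000 pbw (oxide target masses add up to 1000 pbw; against the stated basis, 1000 pbw — gaps are rounding artifacts).
Batch total: Σ batch = 1182 pbw; Σ batch·LOI gives LOI loss = 182.1 pbw; glass ÷ batch gives a yield of 84.59%.

Revised batch per 1000 pbw frit:
  Spodumene concentrate: 59.97 pbw
  Glass-grade sand: 552.7 pbw
  Strontium carbonate: 341.4 pbw
  K2CO3: 55.49 pbw
  Alumina hydrate: 172.5 pbw
Total batch = 1182 pbw; LOI loss = 182.1 pbw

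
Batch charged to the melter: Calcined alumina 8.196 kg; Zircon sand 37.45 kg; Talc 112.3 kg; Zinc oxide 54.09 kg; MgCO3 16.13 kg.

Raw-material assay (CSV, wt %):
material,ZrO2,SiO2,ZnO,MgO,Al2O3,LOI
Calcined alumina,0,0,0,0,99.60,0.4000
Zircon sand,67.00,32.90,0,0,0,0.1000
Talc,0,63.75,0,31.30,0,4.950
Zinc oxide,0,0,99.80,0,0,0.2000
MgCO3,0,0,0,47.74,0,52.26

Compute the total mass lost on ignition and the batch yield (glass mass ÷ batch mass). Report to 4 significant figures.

LOI loss = 14.17 kg; glass = 214.0 kg; yield = 93.79%

The intermediate values are printed rounded to four significant figures in the printout; all internal work runs at full precision in all steps; every reported figure is rounded a single time — derived quantities (the totals, the five compositions, glass mass, ignition loss, yield) are re-derived in exact precision using the weight values on 214.0 kg of glass as written in either problem or answer.
Loss on ignition, line by line:
  Calcined alumina: 8.196 × 0.004000 = 0.03278 kg
  Zircon sand: 37.45 × 0.001000 = 0.03745 kg
  Talc: 112.3 × 0.04950 = 5.559 kg
  Zinc oxide: 54.09 × 0.002000 = 0.1082 kg
  MgCO3: 16.13 × 0.5226 = 8.430 kg
Total LOI = 14.17 kg
Glass = batch − LOI = 228.2 − 14.17 = 214.0 kg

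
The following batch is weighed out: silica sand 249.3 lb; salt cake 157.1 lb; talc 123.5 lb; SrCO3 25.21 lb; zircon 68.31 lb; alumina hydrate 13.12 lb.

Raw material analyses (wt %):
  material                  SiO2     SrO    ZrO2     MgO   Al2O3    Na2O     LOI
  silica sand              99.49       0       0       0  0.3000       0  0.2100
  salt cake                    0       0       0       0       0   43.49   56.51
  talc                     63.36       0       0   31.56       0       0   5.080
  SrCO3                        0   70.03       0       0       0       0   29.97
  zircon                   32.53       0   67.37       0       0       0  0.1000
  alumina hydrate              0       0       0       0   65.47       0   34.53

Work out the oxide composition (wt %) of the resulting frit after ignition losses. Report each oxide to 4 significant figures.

Glass mass = 528.8 lb (batch 636.5 − LOI 107.7).
Composition: SiO2 65.90%, SrO 3.339%, ZrO2 8.703%, MgO 7.371%, Al2O3 1.766%, Na2O 12.92%

All arithmetic carries full precision at every stage. Mid-chain values are printed, with 4-significant-digit rounding, when written out; a single rounding yields each reported figure. Derived quantities, including totals, LOI, net glass mass, the yield, the six compositions, are carried using the weight values at 528.8 lb of glass in full precision, exactly as shown in the question or the answer.
Per-oxide mass from batch:
  SiO2: 249.3·0.9949 + 123.5·0.6336 + 68.31·0.3253 = 348.5 lb
  SrO: 25.21·0.7003 = 17.65 lb
  ZrO2: 68.31·0.6737 = 46.02 lb
  MgO: 123.5·0.3156 = 38.98 lb
  Al2O3: 249.3·0.003000 + 13.12·0.6547 = 9.338 lb
  Na2O: 157.1·0.4349 = 68.32 lb
LOI: 249.3·0.002100 + 157.1·0.5651 + 123.5·0.05080 + 25.21·0.2997 + 68.31·0.001000 + 13.12·0.3453 = 107.7 lb
Net of LOI, the glass mass = 636.5 − 107.7 = 528.8 lb (consistent with Σ oxide mass)
each oxide over glass, ×100, is wt %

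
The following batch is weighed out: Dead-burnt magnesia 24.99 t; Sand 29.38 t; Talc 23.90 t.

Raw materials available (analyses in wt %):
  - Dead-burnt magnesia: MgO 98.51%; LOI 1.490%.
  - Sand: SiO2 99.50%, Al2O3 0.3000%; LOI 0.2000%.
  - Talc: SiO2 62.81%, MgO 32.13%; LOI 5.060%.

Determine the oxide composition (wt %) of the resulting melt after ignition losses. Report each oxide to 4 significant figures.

Glass mass = 76.63 t (batch 78.27 − LOI 1.640).
Composition: SiO2 57.74%, Al2O3 0.1150%, MgO 42.15%

The whole derivation runs at full precision from start to finish; rounding to 4 significant figures applies to each working value as displayed. Each reported value takes a single rounding. The derived quantities are recomputed at exact precision (the yield, LOI, three oxide percentages, net glass mass, the totals) using the weight values per 76.63 t of glass, exactly as printed in question or answer.
Oxide-by-oxide delivered mass:
  SiO2: 29.38·0.9950 + 23.90·0.6281 = 44.24 t
  Al2O3: 29.38·0.003000 = 0.08814 t
  MgO: 24.99·0.9851 + 23.90·0.3213 = 32.30 t
LOI: 24.99·0.01490 + 29.38·0.002000 + 23.90·0.05060 = 1.640 t
Glass mass = batch − LOI = 78.27 − 1.640 = 76.63 t (= the summed oxide contributions)
each oxide over glass, ×100, is wt %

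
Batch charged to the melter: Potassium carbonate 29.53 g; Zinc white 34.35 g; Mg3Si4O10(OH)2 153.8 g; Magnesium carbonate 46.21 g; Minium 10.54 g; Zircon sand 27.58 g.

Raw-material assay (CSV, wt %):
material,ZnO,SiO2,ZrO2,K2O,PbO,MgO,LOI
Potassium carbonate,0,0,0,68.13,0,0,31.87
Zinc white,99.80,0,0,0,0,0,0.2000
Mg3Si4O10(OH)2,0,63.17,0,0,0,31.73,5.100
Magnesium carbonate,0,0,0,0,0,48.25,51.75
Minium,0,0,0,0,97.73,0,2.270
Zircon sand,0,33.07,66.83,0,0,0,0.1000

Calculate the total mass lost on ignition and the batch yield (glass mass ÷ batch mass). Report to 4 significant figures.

LOI loss = 41.50 g; glass = 260.5 g; yield = 86.26%

Intermediates are displayed rounded to 4 significant figures in the printout — the working math carries full precision from first step to last — each reported figure is rounded only once. Derived quantities (the totals, LOI, six oxide percentages, net glass mass, the yield) are recomputed at full float precision from the weighed amounts per 260.5 g of glass precisely as stated by the problem or answer text.
Material-by-material LOI:
  Potassium carbonate: 29.53 × 0.3187 = 9.411 g
  Zinc white: 34.35 × 0.002000 = 0.06870 g
  Mg3Si4O10(OH)2: 153.8 × 0.05100 = 7.844 g
  Magnesium carbonate: 46.21 × 0.5175 = 23.91 g
  Minium: 10.54 × 0.02270 = 0.2393 g
  Zircon sand: 27.58 × 0.001000 = 0.02758 g
Total LOI = 41.50 g
Glass = batch − LOI = 302.0 − 41.50 = 260.5 g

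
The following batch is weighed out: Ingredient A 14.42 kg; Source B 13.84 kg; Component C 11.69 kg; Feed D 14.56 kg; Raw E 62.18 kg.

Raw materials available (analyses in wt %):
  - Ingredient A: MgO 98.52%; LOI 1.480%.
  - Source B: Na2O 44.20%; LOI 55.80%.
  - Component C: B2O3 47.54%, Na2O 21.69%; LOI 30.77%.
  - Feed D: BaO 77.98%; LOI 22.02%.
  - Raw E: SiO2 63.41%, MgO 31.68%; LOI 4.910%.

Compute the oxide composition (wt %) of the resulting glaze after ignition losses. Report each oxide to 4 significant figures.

Glass mass = 98.90 kg (batch 116.7 − LOI 17.79).
Composition: SiO2 39.87%, B2O3 5.619%, MgO 34.28%, Na2O 8.749%, BaO 11.48%

The intermediate values are displayed rounded to four significant figures; all internal work holds full precision at every stage; a single rounding produces each reported number — the derived quantities are recomputed using the weight values per 98.90 kg of glass in full precision (glass mass, the yield, five oxide percentages, ignition loss, totals) as set out in the problem or the answer.
Delivered oxide masses:
  SiO2: 62.18·0.6341 = 39.43 kg
  B2O3: 11.69·0.4754 = 5.557 kg
  MgO: 14.42·0.9852 + 62.18·0.3168 = 33.91 kg
  Na2O: 13.84·0.4420 + 11.69·0.2169 = 8.653 kg
  BaO: 14.56·0.7798 = 11.35 kg
LOI: 14.42·0.01480 + 13.84·0.5580 + 11.69·0.3077 + 14.56·0.2202 + 62.18·0.04910 = 17.79 kg
batch − LOI leaves glass = 116.7 − 17.79 = 98.90 kg (consistent with Σ oxide mass)
percent share: oxide ÷ glass, ×100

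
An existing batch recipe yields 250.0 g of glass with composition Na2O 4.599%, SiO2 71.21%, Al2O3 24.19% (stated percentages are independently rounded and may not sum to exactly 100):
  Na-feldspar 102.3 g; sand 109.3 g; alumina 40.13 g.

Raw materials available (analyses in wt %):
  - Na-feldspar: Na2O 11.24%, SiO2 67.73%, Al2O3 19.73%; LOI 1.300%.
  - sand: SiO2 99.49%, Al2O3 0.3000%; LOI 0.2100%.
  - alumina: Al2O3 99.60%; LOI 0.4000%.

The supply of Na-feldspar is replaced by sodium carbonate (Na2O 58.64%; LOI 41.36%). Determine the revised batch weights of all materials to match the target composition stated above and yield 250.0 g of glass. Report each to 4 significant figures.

Mid-chain values are printed (rounded to 4 significant figures) in the printout; all internal work keeps exact precision through every step. Exactly one rounding lands on each reported result — the derived quantities, which include the yield, totals, ignition loss, net glass mass, the three compositions, are rebuilt at full precision, as quoted within the problem or answer text, from the batch weights per 250.0 g of glass.
Target masses of each oxide per 250.0 g glass:
  Na2O: 4.599% × 250.0 = 11.50 g
  SiO2: 71.21% × 250.0 = 178.0 g
  Al2O3: 24.19% × 250.0 = 60.48 g
Sums-versus-targets review applying the batch weights above, for the quoted basis mass (delivered sums recover each target given rounding of the digits):
  Na2O: 19.61·0.5864 = 11.50 g (target 11.50 g)
  SiO2: 178.9·0.9949 = 178.0 g (target 178.0 g)
  Al2O3: 178.9·0.003000 + 60.18·0.9960 = 60.48 g (target 60.48 g)
Glass-mass bookkeeping: net batch after ignition = 250.0 g (the Σ of target masses is 250.0 g; basis as stated: 250.0 g — a pure rounding effect).
Adding the batch up: Σ batch = 258.7 g; loss to ignition Σ batch·LOI = 8.727 g; yield, glass over the total, = 96.63%.

Revised batch per 250.0 g glass:
  sodium carbonate: 19.61 g
  sand: 178.9 g
  alumina: 60.18 g
Total batch = 258.7 g; LOI loss = 8.727 g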